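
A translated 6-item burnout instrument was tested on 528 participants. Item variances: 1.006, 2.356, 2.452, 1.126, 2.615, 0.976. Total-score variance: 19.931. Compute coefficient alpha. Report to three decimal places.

α = 0.566

Σσ²ᵢ = 1.006 + 2.356 + 2.452 + 1.126 + 2.615 + 0.976 = 10.531
α = (k/(k−1))·(1 − Σσ²ᵢ/total variance) = (6/5)·(1 − 10.531/19.931) = 0.566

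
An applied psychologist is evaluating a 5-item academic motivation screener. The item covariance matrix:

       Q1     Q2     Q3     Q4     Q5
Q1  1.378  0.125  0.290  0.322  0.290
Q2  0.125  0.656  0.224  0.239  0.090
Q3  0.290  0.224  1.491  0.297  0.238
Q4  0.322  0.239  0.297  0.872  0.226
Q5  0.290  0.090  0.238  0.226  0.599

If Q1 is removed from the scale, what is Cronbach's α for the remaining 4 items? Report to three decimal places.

Remaining items: Q2, Q3, Q4, Q5 (k = 4).
Σσᵢ² = 0.656 + 1.491 + 0.872 + 0.599 = 3.618
σ²_T = 3.618 + 2 × 1.314 = 6.246
α (item deleted) = (4/3)·(1 − 3.618/6.246) = 0.561

Cronbach's α = 0.561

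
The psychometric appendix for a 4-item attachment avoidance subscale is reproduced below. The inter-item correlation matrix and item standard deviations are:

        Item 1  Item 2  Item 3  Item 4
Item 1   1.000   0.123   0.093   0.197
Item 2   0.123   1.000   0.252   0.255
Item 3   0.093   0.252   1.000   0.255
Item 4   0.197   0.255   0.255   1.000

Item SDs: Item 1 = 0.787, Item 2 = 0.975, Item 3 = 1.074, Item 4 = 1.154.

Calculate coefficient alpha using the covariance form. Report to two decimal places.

Σσ²ᵢ = 0.787² + 0.975² + 1.074² + 1.154² = 4.0552
Covariances σ_ij = r_ij · s_i · s_j:
  σ(Item 1,Item 2) = 0.123 × 0.787 × 0.975 = 0.0944
  σ(Item 1,Item 3) = 0.093 × 0.787 × 1.074 = 0.0786
  σ(Item 1,Item 4) = 0.197 × 0.787 × 1.154 = 0.1789
  σ(Item 2,Item 3) = 0.252 × 0.975 × 1.074 = 0.2639
  σ(Item 2,Item 4) = 0.255 × 0.975 × 1.154 = 0.2869
  σ(Item 3,Item 4) = 0.255 × 1.074 × 1.154 = 0.3160
σ²_T = Σσ²ᵢ + 2·Σσ_ij = 4.0552 + 2 × 1.2187 = 6.4926
α = (4/3)·(1 − 4.0552/6.4926) = 0.50

coefficient alpha = 0.50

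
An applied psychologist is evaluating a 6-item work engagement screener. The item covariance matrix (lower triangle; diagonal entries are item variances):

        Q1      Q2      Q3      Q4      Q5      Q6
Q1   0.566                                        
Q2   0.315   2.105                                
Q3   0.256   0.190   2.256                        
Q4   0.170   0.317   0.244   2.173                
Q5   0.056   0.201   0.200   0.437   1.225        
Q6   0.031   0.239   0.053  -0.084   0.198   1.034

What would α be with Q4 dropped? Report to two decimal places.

Remaining items: Q1, Q2, Q3, Q5, Q6 (k = 5).
ΣVar(i) = 0.566 + 2.105 + 2.256 + 1.225 + 1.034 = 7.186
σ²_total = 7.186 + 2 × 1.739 = 10.664
α (item deleted) = (5/4)·(1 − 7.186/10.664) = 0.41

α = 0.41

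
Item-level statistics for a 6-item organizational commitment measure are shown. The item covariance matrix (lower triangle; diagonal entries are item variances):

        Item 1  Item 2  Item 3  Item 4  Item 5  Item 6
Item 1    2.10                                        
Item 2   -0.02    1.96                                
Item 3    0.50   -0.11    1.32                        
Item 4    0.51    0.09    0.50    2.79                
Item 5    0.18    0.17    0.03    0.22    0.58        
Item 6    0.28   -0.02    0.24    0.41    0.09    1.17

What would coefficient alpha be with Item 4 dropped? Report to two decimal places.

coefficient alpha = 0.34

Remaining items: Item 1, Item 2, Item 3, Item 5, Item 6 (k = 5).
ΣVar(i) = 2.10 + 1.96 + 1.32 + 0.58 + 1.17 = 7.13
σ²_total = 7.13 + 2 × 1.34 = 9.81
α (item deleted) = (5/4)·(1 − 7.13/9.81) = 0.34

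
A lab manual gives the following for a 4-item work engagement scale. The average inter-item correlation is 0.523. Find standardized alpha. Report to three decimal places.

Standardized α = k·r̄ / (1 + (k−1)·r̄) = 4 × 0.523 / (1 + 3 × 0.523)
  = 2.0920 / 2.5690 = 0.814

standardized alpha = 0.814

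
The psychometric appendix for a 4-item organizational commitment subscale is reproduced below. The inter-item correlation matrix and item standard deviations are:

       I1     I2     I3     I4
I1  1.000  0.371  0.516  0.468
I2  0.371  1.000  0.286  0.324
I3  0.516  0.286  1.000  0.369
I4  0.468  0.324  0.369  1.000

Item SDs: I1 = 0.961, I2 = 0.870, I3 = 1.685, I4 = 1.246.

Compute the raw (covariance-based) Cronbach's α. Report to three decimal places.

Σσ²ᵢ = 0.961² + 0.870² + 1.685² + 1.246² = 6.0722
Covariances σ_ij = r_ij · s_i · s_j:
  σ(I1,I2) = 0.371 × 0.961 × 0.870 = 0.3102
  σ(I1,I3) = 0.516 × 0.961 × 1.685 = 0.8356
  σ(I1,I4) = 0.468 × 0.961 × 1.246 = 0.5604
  σ(I2,I3) = 0.286 × 0.870 × 1.685 = 0.4193
  σ(I2,I4) = 0.324 × 0.870 × 1.246 = 0.3512
  σ(I3,I4) = 0.369 × 1.685 × 1.246 = 0.7747
σ²_T = Σσ²ᵢ + 2·Σσ_ij = 6.0722 + 2 × 3.2514 = 12.5750
α = (4/3)·(1 − 6.0722/12.5750) = 0.689

α = 0.689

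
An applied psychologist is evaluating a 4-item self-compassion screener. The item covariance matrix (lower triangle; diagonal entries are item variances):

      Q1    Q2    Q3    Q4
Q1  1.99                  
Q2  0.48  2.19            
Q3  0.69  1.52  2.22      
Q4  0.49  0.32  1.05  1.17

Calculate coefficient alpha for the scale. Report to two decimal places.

sum of item variances = 1.99 + 2.19 + 2.22 + 1.17 = 7.57
Sum of the distinct covariances = 4.55
Var(T) = 7.57 + 2 × 4.55 = 16.67
α = (k/(k−1))·(1 − sum of item variances/Var(T)) = (4/3)·(1 − 7.57/16.67) = 0.73

α = 0.73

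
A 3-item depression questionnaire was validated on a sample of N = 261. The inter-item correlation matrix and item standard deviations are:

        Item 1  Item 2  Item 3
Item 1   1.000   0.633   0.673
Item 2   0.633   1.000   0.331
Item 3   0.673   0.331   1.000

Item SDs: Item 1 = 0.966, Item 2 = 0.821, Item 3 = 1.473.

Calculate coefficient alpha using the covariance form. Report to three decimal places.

Σσ²ᵢ = 0.966² + 0.821² + 1.473² = 3.7769
Covariances σ_ij = r_ij · s_i · s_j:
  σ(Item 1,Item 2) = 0.633 × 0.966 × 0.821 = 0.5020
  σ(Item 1,Item 3) = 0.673 × 0.966 × 1.473 = 0.9576
  σ(Item 2,Item 3) = 0.331 × 0.821 × 1.473 = 0.4003
σ²_T = Σσ²ᵢ + 2·Σσ_ij = 3.7769 + 2 × 1.8599 = 7.4967
α = (3/2)·(1 − 3.7769/7.4967) = 0.744

coefficient alpha = 0.744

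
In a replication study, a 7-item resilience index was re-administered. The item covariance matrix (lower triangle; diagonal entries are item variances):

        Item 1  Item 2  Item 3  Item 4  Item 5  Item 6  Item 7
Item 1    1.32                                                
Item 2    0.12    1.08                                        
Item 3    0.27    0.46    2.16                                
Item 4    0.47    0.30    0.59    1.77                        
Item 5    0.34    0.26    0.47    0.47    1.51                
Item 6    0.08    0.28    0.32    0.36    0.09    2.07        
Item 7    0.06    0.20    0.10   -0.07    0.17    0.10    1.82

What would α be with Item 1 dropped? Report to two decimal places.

Remaining items: Item 2, Item 3, Item 4, Item 5, Item 6, Item 7 (k = 6).
ΣVar(i) = 1.08 + 2.16 + 1.77 + 1.51 + 2.07 + 1.82 = 10.41
σ²_total = 10.41 + 2 × 4.10 = 18.61
α (item deleted) = (6/5)·(1 − 10.41/18.61) = 0.53

α = 0.53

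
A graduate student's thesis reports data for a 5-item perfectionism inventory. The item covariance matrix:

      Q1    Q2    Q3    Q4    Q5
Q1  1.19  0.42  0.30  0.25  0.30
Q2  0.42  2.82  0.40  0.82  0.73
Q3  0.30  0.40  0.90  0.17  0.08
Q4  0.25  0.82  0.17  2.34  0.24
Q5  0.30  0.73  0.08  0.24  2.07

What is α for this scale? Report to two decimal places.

Σσ²ᵢ = 1.19 + 2.82 + 0.90 + 2.34 + 2.07 = 9.32
Σ_{i<j} σ_ij = 3.71
σ²_T = 9.32 + 2 × 3.71 = 16.74
α = (k/(k−1))·(1 − Σσ²ᵢ/σ²_T) = (5/4)·(1 − 9.32/16.74) = 0.55

α = 0.55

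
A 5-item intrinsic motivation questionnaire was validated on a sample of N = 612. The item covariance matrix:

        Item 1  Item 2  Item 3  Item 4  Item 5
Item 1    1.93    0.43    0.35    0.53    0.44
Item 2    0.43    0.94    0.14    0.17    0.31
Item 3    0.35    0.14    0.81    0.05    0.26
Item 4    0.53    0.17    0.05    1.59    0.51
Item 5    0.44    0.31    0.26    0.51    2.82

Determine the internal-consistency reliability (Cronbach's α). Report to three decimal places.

Σσᵢ² = 1.93 + 0.94 + 0.81 + 1.59 + 2.82 = 8.09
Σ_{i<j} σ_ij = 3.19
total variance = 8.09 + 2 × 3.19 = 14.47
α = (k/(k−1))·(1 − Σσᵢ²/total variance) = (5/4)·(1 − 8.09/14.47) = 0.551

Cronbach's α = 0.551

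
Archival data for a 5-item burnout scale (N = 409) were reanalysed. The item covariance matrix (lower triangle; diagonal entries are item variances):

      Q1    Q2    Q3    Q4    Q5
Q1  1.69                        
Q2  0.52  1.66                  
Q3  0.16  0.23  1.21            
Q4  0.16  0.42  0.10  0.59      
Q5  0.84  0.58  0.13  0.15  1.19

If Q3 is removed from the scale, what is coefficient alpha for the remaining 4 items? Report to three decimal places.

coefficient alpha = 0.680

Remaining items: Q1, Q2, Q4, Q5 (k = 4).
sum of item variances = 1.69 + 1.66 + 0.59 + 1.19 = 5.13
Var(T) = 5.13 + 2 × 2.67 = 10.47
α (item deleted) = (4/3)·(1 − 5.13/10.47) = 0.680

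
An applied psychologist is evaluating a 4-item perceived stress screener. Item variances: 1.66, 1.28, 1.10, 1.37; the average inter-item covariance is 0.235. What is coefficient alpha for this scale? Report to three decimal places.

coefficient alpha = 0.457

Σσ²ᵢ = 1.66 + 1.28 + 1.10 + 1.37 = 5.41
Sum of the 6 distinct covariances = 6 × 0.235 = 1.410
total variance = Σσ²ᵢ + 2·Σcov = 5.41 + 2 × 1.410 = 8.230
α = (4/3)·(1 − 5.41/8.230) = 0.457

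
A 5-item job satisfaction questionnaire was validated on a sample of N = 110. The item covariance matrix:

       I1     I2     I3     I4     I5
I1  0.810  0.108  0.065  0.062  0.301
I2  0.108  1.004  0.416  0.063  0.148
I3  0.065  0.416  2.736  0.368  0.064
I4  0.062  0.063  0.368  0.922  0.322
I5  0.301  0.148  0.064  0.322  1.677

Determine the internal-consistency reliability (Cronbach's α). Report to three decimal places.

Σσ²ᵢ = 0.810 + 1.004 + 2.736 + 0.922 + 1.677 = 7.149
Sum of the distinct covariances = 1.917
Var(T) = 7.149 + 2 × 1.917 = 10.983
α = (k/(k−1))·(1 − Σσ²ᵢ/Var(T)) = (5/4)·(1 − 7.149/10.983) = 0.436

α = 0.436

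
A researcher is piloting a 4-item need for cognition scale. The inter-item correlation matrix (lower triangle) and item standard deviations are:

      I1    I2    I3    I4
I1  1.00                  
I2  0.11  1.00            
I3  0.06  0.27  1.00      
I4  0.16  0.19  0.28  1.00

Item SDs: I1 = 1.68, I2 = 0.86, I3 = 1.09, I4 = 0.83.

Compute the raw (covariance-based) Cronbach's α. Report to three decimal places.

Σσ²ᵢ = 1.68² + 0.86² + 1.09² + 0.83² = 5.4390
Covariances σ_ij = r_ij · s_i · s_j:
  σ(I1,I2) = 0.11 × 1.68 × 0.86 = 0.1589
  σ(I1,I3) = 0.06 × 1.68 × 1.09 = 0.1099
  σ(I1,I4) = 0.16 × 1.68 × 0.83 = 0.2231
  σ(I2,I3) = 0.27 × 0.86 × 1.09 = 0.2531
  σ(I2,I4) = 0.19 × 0.86 × 0.83 = 0.1356
  σ(I3,I4) = 0.28 × 1.09 × 0.83 = 0.2533
σ²_T = Σσ²ᵢ + 2·Σσ_ij = 5.4390 + 2 × 1.1339 = 7.7068
α = (4/3)·(1 − 5.4390/7.7068) = 0.392

Cronbach's α = 0.392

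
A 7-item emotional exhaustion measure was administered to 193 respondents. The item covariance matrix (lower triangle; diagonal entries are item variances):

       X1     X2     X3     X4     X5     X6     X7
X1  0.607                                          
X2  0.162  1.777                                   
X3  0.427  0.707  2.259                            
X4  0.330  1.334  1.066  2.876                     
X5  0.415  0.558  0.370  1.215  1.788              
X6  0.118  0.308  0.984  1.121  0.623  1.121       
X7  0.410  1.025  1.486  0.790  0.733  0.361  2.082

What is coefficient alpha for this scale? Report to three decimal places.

sum of item variances = 0.607 + 1.777 + 2.259 + 2.876 + 1.788 + 1.121 + 2.082 = 12.510
Sum of off-diagonal covariances = 14.543
σ²_total = 12.510 + 2 × 14.543 = 41.596
α = (k/(k−1))·(1 − sum of item variances/σ²_total) = (7/6)·(1 − 12.510/41.596) = 0.816

α = 0.816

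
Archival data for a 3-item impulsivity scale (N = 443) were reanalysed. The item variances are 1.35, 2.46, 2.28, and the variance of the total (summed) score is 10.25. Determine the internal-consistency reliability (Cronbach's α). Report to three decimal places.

sum of item variances = 1.35 + 2.46 + 2.28 = 6.09
α = (k/(k−1))·(1 − sum of item variances/σ²_total) = (3/2)·(1 − 6.09/10.25) = 0.609

α = 0.609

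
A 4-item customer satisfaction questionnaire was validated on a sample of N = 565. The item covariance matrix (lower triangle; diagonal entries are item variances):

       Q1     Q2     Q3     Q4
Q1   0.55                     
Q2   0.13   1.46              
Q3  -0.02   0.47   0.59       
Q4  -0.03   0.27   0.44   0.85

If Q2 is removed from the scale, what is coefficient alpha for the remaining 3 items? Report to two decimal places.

coefficient alpha = 0.42

Remaining items: Q1, Q3, Q4 (k = 3).
Σσᵢ² = 0.55 + 0.59 + 0.85 = 1.99
Var(T) = 1.99 + 2 × 0.39 = 2.77
α (item deleted) = (3/2)·(1 − 1.99/2.77) = 0.42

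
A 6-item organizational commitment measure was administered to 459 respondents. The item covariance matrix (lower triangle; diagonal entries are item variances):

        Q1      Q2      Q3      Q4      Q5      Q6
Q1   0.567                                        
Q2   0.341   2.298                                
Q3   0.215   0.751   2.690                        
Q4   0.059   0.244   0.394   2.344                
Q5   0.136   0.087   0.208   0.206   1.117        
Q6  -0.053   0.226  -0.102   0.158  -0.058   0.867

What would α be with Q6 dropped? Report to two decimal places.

Remaining items: Q1, Q2, Q3, Q4, Q5 (k = 5).
ΣVar(i) = 0.567 + 2.298 + 2.690 + 2.344 + 1.117 = 9.016
Var(T) = 9.016 + 2 × 2.641 = 14.298
α (item deleted) = (5/4)·(1 − 9.016/14.298) = 0.46

α = 0.46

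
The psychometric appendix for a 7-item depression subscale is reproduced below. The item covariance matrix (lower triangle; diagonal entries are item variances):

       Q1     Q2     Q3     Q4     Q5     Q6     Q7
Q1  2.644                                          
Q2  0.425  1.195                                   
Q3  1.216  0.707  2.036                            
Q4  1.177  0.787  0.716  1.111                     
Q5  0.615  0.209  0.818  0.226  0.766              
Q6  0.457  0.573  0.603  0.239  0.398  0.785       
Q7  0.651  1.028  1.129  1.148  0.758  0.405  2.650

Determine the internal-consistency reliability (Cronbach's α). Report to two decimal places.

sum of item variances = 2.644 + 1.195 + 2.036 + 1.111 + 0.766 + 0.785 + 2.650 = 11.187
Σ_{i<j} σ_ij = 14.285
total variance = 11.187 + 2 × 14.285 = 39.757
α = (k/(k−1))·(1 − sum of item variances/total variance) = (7/6)·(1 − 11.187/39.757) = 0.84

Cronbach's α = 0.84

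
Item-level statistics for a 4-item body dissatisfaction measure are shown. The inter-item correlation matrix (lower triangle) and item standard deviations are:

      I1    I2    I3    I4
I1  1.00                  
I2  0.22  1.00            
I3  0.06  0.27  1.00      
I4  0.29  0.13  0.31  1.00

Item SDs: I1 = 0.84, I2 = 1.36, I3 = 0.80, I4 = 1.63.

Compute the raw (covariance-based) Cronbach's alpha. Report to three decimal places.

Σσ²ᵢ = 0.84² + 1.36² + 0.80² + 1.63² = 5.8521
Covariances σ_ij = r_ij · s_i · s_j:
  σ(I1,I2) = 0.22 × 0.84 × 1.36 = 0.2513
  σ(I1,I3) = 0.06 × 0.84 × 0.80 = 0.0403
  σ(I1,I4) = 0.29 × 0.84 × 1.63 = 0.3971
  σ(I2,I3) = 0.27 × 1.36 × 0.80 = 0.2938
  σ(I2,I4) = 0.13 × 1.36 × 1.63 = 0.2882
  σ(I3,I4) = 0.31 × 0.80 × 1.63 = 0.4042
σ²_T = Σσ²ᵢ + 2·Σσ_ij = 5.8521 + 2 × 1.6749 = 9.2019
α = (4/3)·(1 − 5.8521/9.2019) = 0.485

α = 0.485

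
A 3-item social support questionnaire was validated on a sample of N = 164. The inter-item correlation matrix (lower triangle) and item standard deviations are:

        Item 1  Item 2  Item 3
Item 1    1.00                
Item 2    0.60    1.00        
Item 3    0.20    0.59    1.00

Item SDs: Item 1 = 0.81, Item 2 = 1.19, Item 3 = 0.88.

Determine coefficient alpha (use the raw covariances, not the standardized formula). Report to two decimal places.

α = 0.73

Σσ²ᵢ = 0.81² + 1.19² + 0.88² = 2.8466
Covariances σ_ij = r_ij · s_i · s_j:
  σ(Item 1,Item 2) = 0.60 × 0.81 × 1.19 = 0.5783
  σ(Item 1,Item 3) = 0.20 × 0.81 × 0.88 = 0.1426
  σ(Item 2,Item 3) = 0.59 × 1.19 × 0.88 = 0.6178
σ²_T = Σσ²ᵢ + 2·Σσ_ij = 2.8466 + 2 × 1.3387 = 5.5240
α = (3/2)·(1 − 2.8466/5.5240) = 0.73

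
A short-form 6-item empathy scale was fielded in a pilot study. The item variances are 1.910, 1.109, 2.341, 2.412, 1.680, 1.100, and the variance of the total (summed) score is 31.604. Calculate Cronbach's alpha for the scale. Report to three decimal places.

sum of item variances = 1.910 + 1.109 + 2.341 + 2.412 + 1.680 + 1.100 = 10.552
α = (k/(k−1))·(1 − sum of item variances/total variance) = (6/5)·(1 − 10.552/31.604) = 0.799

Cronbach's alpha = 0.799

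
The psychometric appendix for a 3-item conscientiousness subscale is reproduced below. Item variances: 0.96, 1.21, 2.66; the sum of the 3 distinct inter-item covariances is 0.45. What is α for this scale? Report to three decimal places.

ΣVar(i) = 0.96 + 1.21 + 2.66 = 4.83
Sum of distinct covariances = 0.45
σ²_T = ΣVar(i) + 2·Σcov = 4.83 + 2 × 0.45 = 5.73
α = (3/2)·(1 − 4.83/5.73) = 0.236

α = 0.236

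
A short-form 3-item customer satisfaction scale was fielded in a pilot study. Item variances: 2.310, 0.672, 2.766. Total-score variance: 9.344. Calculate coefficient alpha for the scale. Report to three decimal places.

Σσᵢ² = 2.310 + 0.672 + 2.766 = 5.748
α = (k/(k−1))·(1 − Σσᵢ²/σ²_T) = (3/2)·(1 − 5.748/9.344) = 0.577

coefficient alpha = 0.577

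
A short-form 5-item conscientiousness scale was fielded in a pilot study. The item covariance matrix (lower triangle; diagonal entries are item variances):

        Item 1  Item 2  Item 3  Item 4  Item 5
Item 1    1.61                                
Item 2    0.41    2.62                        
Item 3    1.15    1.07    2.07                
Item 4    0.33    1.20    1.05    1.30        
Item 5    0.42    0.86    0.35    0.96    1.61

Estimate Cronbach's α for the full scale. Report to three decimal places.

Σσ²ᵢ = 1.61 + 2.62 + 2.07 + 1.30 + 1.61 = 9.21
Σ_{i<j} σ_ij = 7.80
σ²_T = 9.21 + 2 × 7.80 = 24.81
α = (k/(k−1))·(1 − Σσ²ᵢ/σ²_T) = (5/4)·(1 − 9.21/24.81) = 0.786

Cronbach's α = 0.786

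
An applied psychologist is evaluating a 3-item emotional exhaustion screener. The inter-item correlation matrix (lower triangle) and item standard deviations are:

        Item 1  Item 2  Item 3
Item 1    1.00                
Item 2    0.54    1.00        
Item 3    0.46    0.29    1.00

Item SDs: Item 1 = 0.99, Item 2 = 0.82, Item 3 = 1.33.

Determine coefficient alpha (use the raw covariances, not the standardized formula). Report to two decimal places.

coefficient alpha = 0.66

Σσ²ᵢ = 0.99² + 0.82² + 1.33² = 3.4214
Covariances σ_ij = r_ij · s_i · s_j:
  σ(Item 1,Item 2) = 0.54 × 0.99 × 0.82 = 0.4384
  σ(Item 1,Item 3) = 0.46 × 0.99 × 1.33 = 0.6057
  σ(Item 2,Item 3) = 0.29 × 0.82 × 1.33 = 0.3163
σ²_T = Σσ²ᵢ + 2·Σσ_ij = 3.4214 + 2 × 1.3604 = 6.1422
α = (3/2)·(1 − 3.4214/6.1422) = 0.66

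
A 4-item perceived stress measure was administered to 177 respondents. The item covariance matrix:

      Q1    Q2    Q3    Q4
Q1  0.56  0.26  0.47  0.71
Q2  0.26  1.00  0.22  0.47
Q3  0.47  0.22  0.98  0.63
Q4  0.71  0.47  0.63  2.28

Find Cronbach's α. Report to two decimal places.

Cronbach's α = 0.71

Σσ²ᵢ = 0.56 + 1.00 + 0.98 + 2.28 = 4.82
Σ_{i<j} σ_ij = 2.76
σ²_total = 4.82 + 2 × 2.76 = 10.34
α = (k/(k−1))·(1 − Σσ²ᵢ/σ²_total) = (4/3)·(1 − 4.82/10.34) = 0.71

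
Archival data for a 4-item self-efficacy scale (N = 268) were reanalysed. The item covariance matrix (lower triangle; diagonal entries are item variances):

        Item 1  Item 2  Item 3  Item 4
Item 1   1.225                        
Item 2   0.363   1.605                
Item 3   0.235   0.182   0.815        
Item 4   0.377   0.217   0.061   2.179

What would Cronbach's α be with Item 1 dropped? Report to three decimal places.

Cronbach's α = 0.250

Remaining items: Item 2, Item 3, Item 4 (k = 3).
sum of item variances = 1.605 + 0.815 + 2.179 = 4.599
σ²_T = 4.599 + 2 × 0.460 = 5.519
α (item deleted) = (3/2)·(1 − 4.599/5.519) = 0.250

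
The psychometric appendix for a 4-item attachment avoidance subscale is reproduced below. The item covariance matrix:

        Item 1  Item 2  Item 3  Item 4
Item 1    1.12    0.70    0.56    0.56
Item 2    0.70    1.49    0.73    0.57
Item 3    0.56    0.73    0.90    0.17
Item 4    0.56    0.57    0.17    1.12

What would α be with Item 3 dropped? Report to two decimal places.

α = 0.74

Remaining items: Item 1, Item 2, Item 4 (k = 3).
Σσ²ᵢ = 1.12 + 1.49 + 1.12 = 3.73
σ²_total = 3.73 + 2 × 1.83 = 7.39
α (item deleted) = (3/2)·(1 − 3.73/7.39) = 0.74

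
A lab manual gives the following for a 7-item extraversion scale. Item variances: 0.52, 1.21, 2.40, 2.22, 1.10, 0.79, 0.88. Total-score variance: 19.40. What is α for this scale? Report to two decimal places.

α = 0.62

Σσᵢ² = 0.52 + 1.21 + 2.40 + 2.22 + 1.10 + 0.79 + 0.88 = 9.12
α = (k/(k−1))·(1 − Σσᵢ²/total variance) = (7/6)·(1 − 9.12/19.40) = 0.62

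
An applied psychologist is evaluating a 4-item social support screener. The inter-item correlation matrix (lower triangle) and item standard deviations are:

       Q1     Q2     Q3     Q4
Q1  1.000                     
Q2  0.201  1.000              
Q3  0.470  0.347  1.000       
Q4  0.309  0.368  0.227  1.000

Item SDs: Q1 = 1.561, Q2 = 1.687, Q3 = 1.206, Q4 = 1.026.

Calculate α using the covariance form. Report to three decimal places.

α = 0.634

Σσ²ᵢ = 1.561² + 1.687² + 1.206² + 1.026² = 7.7898
Covariances σ_ij = r_ij · s_i · s_j:
  σ(Q1,Q2) = 0.201 × 1.561 × 1.687 = 0.5293
  σ(Q1,Q3) = 0.470 × 1.561 × 1.206 = 0.8848
  σ(Q1,Q4) = 0.309 × 1.561 × 1.026 = 0.4949
  σ(Q2,Q3) = 0.347 × 1.687 × 1.206 = 0.7060
  σ(Q2,Q4) = 0.368 × 1.687 × 1.026 = 0.6370
  σ(Q3,Q4) = 0.227 × 1.206 × 1.026 = 0.2809
σ²_T = Σσ²ᵢ + 2·Σσ_ij = 7.7898 + 2 × 3.5329 = 14.8556
α = (4/3)·(1 − 7.7898/14.8556) = 0.634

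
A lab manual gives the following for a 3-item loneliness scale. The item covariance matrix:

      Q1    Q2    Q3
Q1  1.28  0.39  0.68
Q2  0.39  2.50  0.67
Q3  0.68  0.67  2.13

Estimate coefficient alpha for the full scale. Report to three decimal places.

α = 0.556

Σσ²ᵢ = 1.28 + 2.50 + 2.13 = 5.91
Σ_{i<j} σ_ij = 1.74
σ²_T = 5.91 + 2 × 1.74 = 9.39
α = (k/(k−1))·(1 − Σσ²ᵢ/σ²_T) = (3/2)·(1 − 5.91/9.39) = 0.556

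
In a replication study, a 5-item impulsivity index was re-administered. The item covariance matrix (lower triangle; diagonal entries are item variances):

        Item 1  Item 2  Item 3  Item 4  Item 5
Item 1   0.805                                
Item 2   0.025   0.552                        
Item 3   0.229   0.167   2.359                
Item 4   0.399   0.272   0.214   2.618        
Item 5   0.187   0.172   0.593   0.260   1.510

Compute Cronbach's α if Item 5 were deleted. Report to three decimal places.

Remaining items: Item 1, Item 2, Item 3, Item 4 (k = 4).
Σσ²ᵢ = 0.805 + 0.552 + 2.359 + 2.618 = 6.334
total variance = 6.334 + 2 × 1.306 = 8.946
α (item deleted) = (4/3)·(1 − 6.334/8.946) = 0.389

α = 0.389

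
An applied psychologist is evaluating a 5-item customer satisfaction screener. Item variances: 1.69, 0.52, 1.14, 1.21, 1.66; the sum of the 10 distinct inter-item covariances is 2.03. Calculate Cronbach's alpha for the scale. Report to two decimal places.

Cronbach's alpha = 0.49

sum of item variances = 1.69 + 0.52 + 1.14 + 1.21 + 1.66 = 6.22
Sum of distinct covariances = 2.03
σ²_T = sum of item variances + 2·Σcov = 6.22 + 2 × 2.03 = 10.28
α = (5/4)·(1 − 6.22/10.28) = 0.49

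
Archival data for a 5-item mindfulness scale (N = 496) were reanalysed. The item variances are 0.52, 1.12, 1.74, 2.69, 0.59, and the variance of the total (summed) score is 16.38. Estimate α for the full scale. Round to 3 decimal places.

α = 0.742

ΣVar(i) = 0.52 + 1.12 + 1.74 + 2.69 + 0.59 = 6.66
α = (k/(k−1))·(1 − ΣVar(i)/total variance) = (5/4)·(1 − 6.66/16.38) = 0.742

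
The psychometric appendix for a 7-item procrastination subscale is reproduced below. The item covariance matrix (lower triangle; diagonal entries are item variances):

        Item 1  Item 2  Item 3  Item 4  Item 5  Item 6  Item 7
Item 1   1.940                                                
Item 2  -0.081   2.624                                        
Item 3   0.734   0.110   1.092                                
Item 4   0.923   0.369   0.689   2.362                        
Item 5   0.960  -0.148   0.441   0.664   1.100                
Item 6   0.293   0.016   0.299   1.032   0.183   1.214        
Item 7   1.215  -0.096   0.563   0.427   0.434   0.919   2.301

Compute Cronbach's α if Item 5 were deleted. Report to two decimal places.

Remaining items: Item 1, Item 2, Item 3, Item 4, Item 6, Item 7 (k = 6).
ΣVar(i) = 1.940 + 2.624 + 1.092 + 2.362 + 1.214 + 2.301 = 11.533
σ²_total = 11.533 + 2 × 7.412 = 26.357
α (item deleted) = (6/5)·(1 − 11.533/26.357) = 0.67

Cronbach's α = 0.67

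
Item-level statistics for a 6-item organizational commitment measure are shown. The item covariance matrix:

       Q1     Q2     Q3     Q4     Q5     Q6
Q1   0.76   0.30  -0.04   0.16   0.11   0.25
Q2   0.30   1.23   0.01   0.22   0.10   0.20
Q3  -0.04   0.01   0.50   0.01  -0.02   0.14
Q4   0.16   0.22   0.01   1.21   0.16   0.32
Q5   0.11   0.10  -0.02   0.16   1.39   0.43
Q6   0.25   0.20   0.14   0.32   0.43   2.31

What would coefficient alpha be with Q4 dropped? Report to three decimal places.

Remaining items: Q1, Q2, Q3, Q5, Q6 (k = 5).
sum of item variances = 0.76 + 1.23 + 0.50 + 1.39 + 2.31 = 6.19
σ²_T = 6.19 + 2 × 1.48 = 9.15
α (item deleted) = (5/4)·(1 − 6.19/9.15) = 0.404

coefficient alpha = 0.404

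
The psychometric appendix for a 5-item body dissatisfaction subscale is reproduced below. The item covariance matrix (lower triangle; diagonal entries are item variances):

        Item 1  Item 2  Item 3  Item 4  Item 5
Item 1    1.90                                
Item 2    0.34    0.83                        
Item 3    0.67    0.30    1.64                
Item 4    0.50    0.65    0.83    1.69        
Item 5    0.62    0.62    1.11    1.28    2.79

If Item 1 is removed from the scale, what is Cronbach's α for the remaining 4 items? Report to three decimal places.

Remaining items: Item 2, Item 3, Item 4, Item 5 (k = 4).
Σσᵢ² = 0.83 + 1.64 + 1.69 + 2.79 = 6.95
σ²_T = 6.95 + 2 × 4.79 = 16.53
α (item deleted) = (4/3)·(1 − 6.95/16.53) = 0.773

Cronbach's α = 0.773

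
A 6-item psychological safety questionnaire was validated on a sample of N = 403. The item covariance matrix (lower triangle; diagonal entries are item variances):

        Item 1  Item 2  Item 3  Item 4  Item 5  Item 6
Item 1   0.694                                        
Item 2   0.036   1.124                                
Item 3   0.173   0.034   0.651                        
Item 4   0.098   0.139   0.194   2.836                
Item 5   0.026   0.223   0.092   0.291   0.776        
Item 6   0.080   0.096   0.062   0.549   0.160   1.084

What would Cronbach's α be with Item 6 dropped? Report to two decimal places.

α = 0.38

Remaining items: Item 1, Item 2, Item 3, Item 4, Item 5 (k = 5).
Σσᵢ² = 0.694 + 1.124 + 0.651 + 2.836 + 0.776 = 6.081
Var(T) = 6.081 + 2 × 1.306 = 8.693
α (item deleted) = (5/4)·(1 − 6.081/8.693) = 0.38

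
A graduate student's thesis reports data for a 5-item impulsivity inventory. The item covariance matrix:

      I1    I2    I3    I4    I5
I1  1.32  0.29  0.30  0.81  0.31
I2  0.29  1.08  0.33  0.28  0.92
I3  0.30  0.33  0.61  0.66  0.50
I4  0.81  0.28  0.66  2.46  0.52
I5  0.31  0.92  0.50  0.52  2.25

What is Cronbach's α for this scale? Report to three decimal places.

Σσᵢ² = 1.32 + 1.08 + 0.61 + 2.46 + 2.25 = 7.72
Sum of the distinct covariances = 4.92
σ²_total = 7.72 + 2 × 4.92 = 17.56
α = (k/(k−1))·(1 − Σσᵢ²/σ²_total) = (5/4)·(1 − 7.72/17.56) = 0.700

α = 0.700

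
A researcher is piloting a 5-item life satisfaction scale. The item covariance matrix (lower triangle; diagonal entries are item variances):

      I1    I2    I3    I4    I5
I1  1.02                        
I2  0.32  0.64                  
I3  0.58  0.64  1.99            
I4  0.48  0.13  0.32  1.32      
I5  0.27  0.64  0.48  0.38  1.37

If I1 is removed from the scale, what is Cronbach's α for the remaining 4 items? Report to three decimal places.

Remaining items: I2, I3, I4, I5 (k = 4).
Σσ²ᵢ = 0.64 + 1.99 + 1.32 + 1.37 = 5.32
Var(T) = 5.32 + 2 × 2.59 = 10.50
α (item deleted) = (4/3)·(1 − 5.32/10.50) = 0.658

α = 0.658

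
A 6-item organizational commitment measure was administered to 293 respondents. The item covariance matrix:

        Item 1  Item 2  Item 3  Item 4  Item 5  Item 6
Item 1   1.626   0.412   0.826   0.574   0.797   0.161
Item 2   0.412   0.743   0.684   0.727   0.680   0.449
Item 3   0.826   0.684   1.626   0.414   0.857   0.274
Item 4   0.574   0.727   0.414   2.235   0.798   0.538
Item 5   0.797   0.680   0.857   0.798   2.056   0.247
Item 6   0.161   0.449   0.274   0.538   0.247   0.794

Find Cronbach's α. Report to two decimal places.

ΣVar(i) = 1.626 + 0.743 + 1.626 + 2.235 + 2.056 + 0.794 = 9.080
Σ_{i<j} σ_ij = 8.438
Var(T) = 9.080 + 2 × 8.438 = 25.956
α = (k/(k−1))·(1 − ΣVar(i)/Var(T)) = (6/5)·(1 − 9.080/25.956) = 0.78

Cronbach's α = 0.78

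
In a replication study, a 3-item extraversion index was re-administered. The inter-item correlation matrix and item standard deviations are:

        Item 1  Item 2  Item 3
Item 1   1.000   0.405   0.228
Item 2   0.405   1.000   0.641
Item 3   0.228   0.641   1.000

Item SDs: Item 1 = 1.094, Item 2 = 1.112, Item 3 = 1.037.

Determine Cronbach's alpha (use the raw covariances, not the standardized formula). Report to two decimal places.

Σσ²ᵢ = 1.094² + 1.112² + 1.037² = 3.5087
Covariances σ_ij = r_ij · s_i · s_j:
  σ(Item 1,Item 2) = 0.405 × 1.094 × 1.112 = 0.4927
  σ(Item 1,Item 3) = 0.228 × 1.094 × 1.037 = 0.2587
  σ(Item 2,Item 3) = 0.641 × 1.112 × 1.037 = 0.7392
σ²_T = Σσ²ᵢ + 2·Σσ_ij = 3.5087 + 2 × 1.4906 = 6.4899
α = (3/2)·(1 − 3.5087/6.4899) = 0.69

Cronbach's alpha = 0.69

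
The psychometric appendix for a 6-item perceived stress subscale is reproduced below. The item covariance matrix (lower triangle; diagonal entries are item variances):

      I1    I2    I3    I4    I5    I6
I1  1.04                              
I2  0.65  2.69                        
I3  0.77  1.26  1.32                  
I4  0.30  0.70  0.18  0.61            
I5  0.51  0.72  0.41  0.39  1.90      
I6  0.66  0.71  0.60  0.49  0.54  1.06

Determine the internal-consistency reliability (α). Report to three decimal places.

α = 0.808

ΣVar(i) = 1.04 + 2.69 + 1.32 + 0.61 + 1.90 + 1.06 = 8.62
Σ_{i<j} σ_ij = 8.89
total variance = 8.62 + 2 × 8.89 = 26.40
α = (k/(k−1))·(1 − ΣVar(i)/total variance) = (6/5)·(1 − 8.62/26.40) = 0.808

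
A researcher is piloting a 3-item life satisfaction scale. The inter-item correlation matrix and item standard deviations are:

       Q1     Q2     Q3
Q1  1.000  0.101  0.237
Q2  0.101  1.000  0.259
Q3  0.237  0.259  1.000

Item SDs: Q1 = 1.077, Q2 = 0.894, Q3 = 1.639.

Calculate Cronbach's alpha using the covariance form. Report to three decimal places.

α = 0.417

Σσ²ᵢ = 1.077² + 0.894² + 1.639² = 4.6455
Covariances σ_ij = r_ij · s_i · s_j:
  σ(Q1,Q2) = 0.101 × 1.077 × 0.894 = 0.0972
  σ(Q1,Q3) = 0.237 × 1.077 × 1.639 = 0.4184
  σ(Q2,Q3) = 0.259 × 0.894 × 1.639 = 0.3795
σ²_T = Σσ²ᵢ + 2·Σσ_ij = 4.6455 + 2 × 0.8951 = 6.4357
α = (3/2)·(1 − 4.6455/6.4357) = 0.417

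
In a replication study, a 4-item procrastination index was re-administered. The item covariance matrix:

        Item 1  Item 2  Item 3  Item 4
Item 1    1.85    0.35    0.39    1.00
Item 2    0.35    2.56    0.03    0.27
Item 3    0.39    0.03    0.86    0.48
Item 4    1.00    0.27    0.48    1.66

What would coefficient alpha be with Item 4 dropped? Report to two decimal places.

α = 0.34

Remaining items: Item 1, Item 2, Item 3 (k = 3).
Σσ²ᵢ = 1.85 + 2.56 + 0.86 = 5.27
Var(T) = 5.27 + 2 × 0.77 = 6.81
α (item deleted) = (3/2)·(1 − 5.27/6.81) = 0.34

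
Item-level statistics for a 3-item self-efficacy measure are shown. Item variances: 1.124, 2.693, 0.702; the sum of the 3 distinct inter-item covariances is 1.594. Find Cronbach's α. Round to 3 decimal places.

sum of item variances = 1.124 + 2.693 + 0.702 = 4.519
Sum of distinct covariances = 1.594
Var(T) = sum of item variances + 2·Σcov = 4.519 + 2 × 1.594 = 7.707
α = (3/2)·(1 − 4.519/7.707) = 0.620

Cronbach's α = 0.620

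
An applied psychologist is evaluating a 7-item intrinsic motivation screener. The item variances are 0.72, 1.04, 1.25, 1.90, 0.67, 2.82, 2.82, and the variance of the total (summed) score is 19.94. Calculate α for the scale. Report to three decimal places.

α = 0.510

ΣVar(i) = 0.72 + 1.04 + 1.25 + 1.90 + 0.67 + 2.82 + 2.82 = 11.22
α = (k/(k−1))·(1 − ΣVar(i)/total variance) = (7/6)·(1 − 11.22/19.94) = 0.510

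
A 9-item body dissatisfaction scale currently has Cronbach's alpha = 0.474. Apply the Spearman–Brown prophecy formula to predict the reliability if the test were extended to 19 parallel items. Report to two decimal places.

predicted reliability = 0.66

Length factor m = 19/9 = 2.1111
α' = m·α / (1 + (m−1)·α)
   = 19/9 × 0.474 / (1 + (19/9 − 1) × 0.474)
   = 1.0007 / 1.5267 = 0.66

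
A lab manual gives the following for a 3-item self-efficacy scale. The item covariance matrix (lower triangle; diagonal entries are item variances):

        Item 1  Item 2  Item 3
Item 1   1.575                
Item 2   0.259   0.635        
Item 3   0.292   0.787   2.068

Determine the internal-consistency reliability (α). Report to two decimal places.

Σσᵢ² = 1.575 + 0.635 + 2.068 = 4.278
Sum of off-diagonal covariances = 1.338
Var(T) = 4.278 + 2 × 1.338 = 6.954
α = (k/(k−1))·(1 − Σσᵢ²/Var(T)) = (3/2)·(1 − 4.278/6.954) = 0.58

α = 0.58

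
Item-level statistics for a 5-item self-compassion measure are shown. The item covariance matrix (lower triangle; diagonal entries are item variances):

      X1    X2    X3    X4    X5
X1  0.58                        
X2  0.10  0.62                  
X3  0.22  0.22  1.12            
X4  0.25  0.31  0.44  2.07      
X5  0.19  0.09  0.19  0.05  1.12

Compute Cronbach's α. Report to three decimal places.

Cronbach's α = 0.535

Σσᵢ² = 0.58 + 0.62 + 1.12 + 2.07 + 1.12 = 5.51
Σ_{i<j} σ_ij = 2.06
σ²_total = 5.51 + 2 × 2.06 = 9.63
α = (k/(k−1))·(1 − Σσᵢ²/σ²_total) = (5/4)·(1 − 5.51/9.63) = 0.535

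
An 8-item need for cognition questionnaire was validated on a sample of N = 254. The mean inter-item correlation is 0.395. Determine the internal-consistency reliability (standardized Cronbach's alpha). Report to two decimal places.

α = 0.84

Standardized α = k·r̄ / (1 + (k−1)·r̄) = 8 × 0.395 / (1 + 7 × 0.395)
  = 3.1600 / 3.7650 = 0.84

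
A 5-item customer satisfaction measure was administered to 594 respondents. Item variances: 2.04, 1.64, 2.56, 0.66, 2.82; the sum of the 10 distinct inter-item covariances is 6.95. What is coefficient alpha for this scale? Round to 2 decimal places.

coefficient alpha = 0.74

Σσᵢ² = 2.04 + 1.64 + 2.56 + 0.66 + 2.82 = 9.72
Sum of distinct covariances = 6.95
Var(T) = Σσᵢ² + 2·Σcov = 9.72 + 2 × 6.95 = 23.62
α = (5/4)·(1 − 9.72/23.62) = 0.74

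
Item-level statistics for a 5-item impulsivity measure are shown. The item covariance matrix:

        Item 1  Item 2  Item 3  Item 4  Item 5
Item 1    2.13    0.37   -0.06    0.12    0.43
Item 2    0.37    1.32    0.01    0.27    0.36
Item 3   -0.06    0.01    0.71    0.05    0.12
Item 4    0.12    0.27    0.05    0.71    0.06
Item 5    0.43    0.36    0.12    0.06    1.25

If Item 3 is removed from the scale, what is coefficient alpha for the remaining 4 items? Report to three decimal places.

Remaining items: Item 1, Item 2, Item 4, Item 5 (k = 4).
Σσ²ᵢ = 2.13 + 1.32 + 0.71 + 1.25 = 5.41
total variance = 5.41 + 2 × 1.61 = 8.63
α (item deleted) = (4/3)·(1 − 5.41/8.63) = 0.497

α = 0.497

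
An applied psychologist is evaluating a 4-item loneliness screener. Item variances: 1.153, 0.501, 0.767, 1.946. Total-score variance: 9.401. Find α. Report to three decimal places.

Σσ²ᵢ = 1.153 + 0.501 + 0.767 + 1.946 = 4.367
α = (k/(k−1))·(1 − Σσ²ᵢ/σ²_T) = (4/3)·(1 − 4.367/9.401) = 0.714

α = 0.714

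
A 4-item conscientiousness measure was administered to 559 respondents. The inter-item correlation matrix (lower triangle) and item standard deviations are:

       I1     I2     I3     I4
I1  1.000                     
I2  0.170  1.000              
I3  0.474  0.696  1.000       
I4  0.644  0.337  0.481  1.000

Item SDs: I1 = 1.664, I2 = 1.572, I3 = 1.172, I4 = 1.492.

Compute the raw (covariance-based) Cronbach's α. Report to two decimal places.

α = 0.76

Σσ²ᵢ = 1.664² + 1.572² + 1.172² + 1.492² = 8.8397
Covariances σ_ij = r_ij · s_i · s_j:
  σ(I1,I2) = 0.170 × 1.664 × 1.572 = 0.4447
  σ(I1,I3) = 0.474 × 1.664 × 1.172 = 0.9244
  σ(I1,I4) = 0.644 × 1.664 × 1.492 = 1.5989
  σ(I2,I3) = 0.696 × 1.572 × 1.172 = 1.2823
  σ(I2,I4) = 0.337 × 1.572 × 1.492 = 0.7904
  σ(I3,I4) = 0.481 × 1.172 × 1.492 = 0.8411
σ²_T = Σσ²ᵢ + 2·Σσ_ij = 8.8397 + 2 × 5.8818 = 20.6033
α = (4/3)·(1 − 8.8397/20.6033) = 0.76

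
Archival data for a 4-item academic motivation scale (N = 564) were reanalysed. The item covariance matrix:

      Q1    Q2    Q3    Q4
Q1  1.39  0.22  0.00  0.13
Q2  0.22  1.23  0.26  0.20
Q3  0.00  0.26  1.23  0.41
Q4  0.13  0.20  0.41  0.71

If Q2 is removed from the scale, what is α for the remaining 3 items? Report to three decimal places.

α = 0.367

Remaining items: Q1, Q3, Q4 (k = 3).
Σσᵢ² = 1.39 + 1.23 + 0.71 = 3.33
Var(T) = 3.33 + 2 × 0.54 = 4.41
α (item deleted) = (3/2)·(1 − 3.33/4.41) = 0.367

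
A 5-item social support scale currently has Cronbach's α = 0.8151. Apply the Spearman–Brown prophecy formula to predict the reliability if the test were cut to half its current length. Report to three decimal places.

Length factor m = 1/2
α' = m·α / (1 − (1−m)·α)
   = 1/2 × 0.8151 / (1 − (1 − 1/2) × 0.8151)
   = 0.4076 / 0.5924 = 0.688

predicted reliability = 0.688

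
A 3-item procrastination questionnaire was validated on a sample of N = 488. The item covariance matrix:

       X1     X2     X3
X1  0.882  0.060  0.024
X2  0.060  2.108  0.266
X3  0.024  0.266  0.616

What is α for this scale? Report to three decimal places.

α = 0.244

Σσ²ᵢ = 0.882 + 2.108 + 0.616 = 3.606
Sum of the distinct covariances = 0.350
total variance = 3.606 + 2 × 0.350 = 4.306
α = (k/(k−1))·(1 − Σσ²ᵢ/total variance) = (3/2)·(1 − 3.606/4.306) = 0.244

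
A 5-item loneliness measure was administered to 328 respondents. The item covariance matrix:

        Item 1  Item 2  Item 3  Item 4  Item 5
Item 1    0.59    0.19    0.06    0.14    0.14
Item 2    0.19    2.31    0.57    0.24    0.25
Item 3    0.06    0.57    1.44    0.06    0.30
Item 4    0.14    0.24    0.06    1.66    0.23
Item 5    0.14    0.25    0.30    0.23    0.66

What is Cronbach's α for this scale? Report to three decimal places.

α = 0.495

Σσ²ᵢ = 0.59 + 2.31 + 1.44 + 1.66 + 0.66 = 6.66
Sum of off-diagonal covariances = 2.18
σ²_T = 6.66 + 2 × 2.18 = 11.02
α = (k/(k−1))·(1 − Σσ²ᵢ/σ²_T) = (5/4)·(1 − 6.66/11.02) = 0.495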